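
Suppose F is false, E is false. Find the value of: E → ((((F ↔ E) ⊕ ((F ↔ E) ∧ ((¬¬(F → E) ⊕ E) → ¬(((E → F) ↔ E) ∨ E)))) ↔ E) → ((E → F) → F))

True

Substituting F=False, E=False:
F ↔ E = False ↔ False = True
F ↔ E = False ↔ False = True
F → E = False → False = True
¬(F → E) = ¬True = False
¬¬(F → E) = ¬False = True
¬¬(F → E) ⊕ E = True ⊕ False = True
E → F = False → False = True
(E → F) ↔ E = True ↔ False = False
((E → F) ↔ E) ∨ E = False ∨ False = False
¬(((E → F) ↔ E) ∨ E) = ¬False = True
(¬¬(F → E) ⊕ E) → ¬(((E → F) ↔ E) ∨ E) = True → True = True
(F ↔ E) ∧ ((¬¬(F → E) ⊕ E) → ¬(((E → F) ↔ E) ∨ E)) = True ∧ True = True
(F ↔ E) ⊕ ((F ↔ E) ∧ ((¬¬(F → E) ⊕ E) → ¬(((E → F) ↔ E) ∨ E))) = True ⊕ True = False
((F ↔ E) ⊕ ((F ↔ E) ∧ ((¬¬(F → E) ⊕ E) → ¬(((E → F) ↔ E) ∨ E)))) ↔ E = False ↔ False = True
E → F = False → False = True
(E → F) → F = True → False = False
(((F ↔ E) ⊕ ((F ↔ E) ∧ ((¬¬(F → E) ⊕ E) → ¬(((E → F) ↔ E) ∨ E)))) ↔ E) → ((E → F) → F) = True → False = False
E → ((((F ↔ E) ⊕ ((F ↔ E) ∧ ((¬¬(F → E) ⊕ E) → ¬(((E → F) ↔ E) ∨ E)))) ↔ E) → ((E → F) → F)) = False → False = True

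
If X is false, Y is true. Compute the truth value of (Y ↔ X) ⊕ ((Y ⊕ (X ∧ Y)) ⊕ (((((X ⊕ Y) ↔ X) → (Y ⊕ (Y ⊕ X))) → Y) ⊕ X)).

False

Substituting X=False, Y=True:
Y ↔ X = True ↔ False = False
X ∧ Y = False ∧ True = False
Y ⊕ (X ∧ Y) = True ⊕ False = True
X ⊕ Y = False ⊕ True = True
(X ⊕ Y) ↔ X = True ↔ False = False
Y ⊕ X = True ⊕ False = True
Y ⊕ (Y ⊕ X) = True ⊕ True = False
((X ⊕ Y) ↔ X) → (Y ⊕ (Y ⊕ X)) = False → False = True
(((X ⊕ Y) ↔ X) → (Y ⊕ (Y ⊕ X))) → Y = True → True = True
((((X ⊕ Y) ↔ X) → (Y ⊕ (Y ⊕ X))) → Y) ⊕ X = True ⊕ False = True
(Y ⊕ (X ∧ Y)) ⊕ (((((X ⊕ Y) ↔ X) → (Y ⊕ (Y ⊕ X))) → Y) ⊕ X) = True ⊕ True = False
(Y ↔ X) ⊕ ((Y ⊕ (X ∧ Y)) ⊕ (((((X ⊕ Y) ↔ X) → (Y ⊕ (Y ⊕ X))) → Y) ⊕ X)) = False ⊕ False = False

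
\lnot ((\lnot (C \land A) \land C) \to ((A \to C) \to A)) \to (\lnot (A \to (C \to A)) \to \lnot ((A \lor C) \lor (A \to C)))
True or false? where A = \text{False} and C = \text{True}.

Substituting A=\text{False}, C=\text{True}:
C \land A = \text{True} \land \text{False} = \text{False}
\lnot (C \land A) = \lnot \text{False} = \text{True}
\lnot (C \land A) \land C = \text{True} \land \text{True} = \text{True}
A \to C = \text{False} \to \text{True} = \text{True}
(A \to C) \to A = \text{True} \to \text{False} = \text{False}
(\lnot (C \land A) \land C) \to ((A \to C) \to A) = \text{True} \to \text{False} = \text{False}
\lnot ((\lnot (C \land A) \land C) \to ((A \to C) \to A)) = \lnot \text{False} = \text{True}
C \to A = \text{True} \to \text{False} = \text{False}
A \to (C \to A) = \text{False} \to \text{False} = \text{True}
\lnot (A \to (C \to A)) = \lnot \text{True} = \text{False}
A \lor C = \text{False} \lor \text{True} = \text{True}
A \to C = \text{False} \to \text{True} = \text{True}
(A \lor C) \lor (A \to C) = \text{True} \lor \text{True} = \text{True}
\lnot ((A \lor C) \lor (A \to C)) = \lnot \text{True} = \text{False}
\lnot (A \to (C \to A)) \to \lnot ((A \lor C) \lor (A \to C)) = \text{False} \to \text{False} = \text{True}
\lnot ((\lnot (C \land A) \land C) \to ((A \to C) \to A)) \to (\lnot (A \to (C \to A)) \to \lnot ((A \lor C) \lor (A \to C))) = \text{True} \to \text{True} = \text{True}

\text{True}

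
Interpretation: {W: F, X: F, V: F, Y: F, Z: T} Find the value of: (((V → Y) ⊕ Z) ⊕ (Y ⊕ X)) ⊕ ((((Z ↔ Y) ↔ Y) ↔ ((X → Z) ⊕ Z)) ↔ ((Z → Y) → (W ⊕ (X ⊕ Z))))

F

V → Y = F → F = T
(V → Y) ⊕ Z = T ⊕ T = F
Y ⊕ X = F ⊕ F = F
((V → Y) ⊕ Z) ⊕ (Y ⊕ X) = F ⊕ F = F
Z ↔ Y = T ↔ F = F
(Z ↔ Y) ↔ Y = F ↔ F = T
X → Z = F → T = T
(X → Z) ⊕ Z = T ⊕ T = F
((Z ↔ Y) ↔ Y) ↔ ((X → Z) ⊕ Z) = T ↔ F = F
Z → Y = T → F = F
X ⊕ Z = F ⊕ T = T
W ⊕ (X ⊕ Z) = F ⊕ T = T
(Z → Y) → (W ⊕ (X ⊕ Z)) = F → T = T
(((Z ↔ Y) ↔ Y) ↔ ((X → Z) ⊕ Z)) ↔ ((Z → Y) → (W ⊕ (X ⊕ Z))) = F ↔ T = F
(((V → Y) ⊕ Z) ⊕ (Y ⊕ X)) ⊕ ((((Z ↔ Y) ↔ Y) ↔ ((X → Z) ⊕ Z)) ↔ ((Z → Y) → (W ⊕ (X ⊕ Z)))) = F ⊕ F = F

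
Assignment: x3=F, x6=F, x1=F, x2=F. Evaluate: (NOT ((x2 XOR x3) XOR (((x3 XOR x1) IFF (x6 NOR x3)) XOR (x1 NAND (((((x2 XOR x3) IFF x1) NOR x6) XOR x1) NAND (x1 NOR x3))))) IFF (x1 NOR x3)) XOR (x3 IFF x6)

x2 XOR x3 = F XOR F = F
x3 XOR x1 = F XOR F = F
x6 NOR x3 = F NOR F = T
(x3 XOR x1) IFF (x6 NOR x3) = F IFF T = F
x2 XOR x3 = F XOR F = F
(x2 XOR x3) IFF x1 = F IFF F = T
((x2 XOR x3) IFF x1) NOR x6 = T NOR F = F
(((x2 XOR x3) IFF x1) NOR x6) XOR x1 = F XOR F = F
x1 NOR x3 = F NOR F = T
((((x2 XOR x3) IFF x1) NOR x6) XOR x1) NAND (x1 NOR x3) = F NAND T = T
x1 NAND (((((x2 XOR x3) IFF x1) NOR x6) XOR x1) NAND (x1 NOR x3)) = F NAND T = T
((x3 XOR x1) IFF (x6 NOR x3)) XOR (x1 NAND (((((x2 XOR x3) IFF x1) NOR x6) XOR x1) NAND (x1 NOR x3))) = F XOR T = T
(x2 XOR x3) XOR (((x3 XOR x1) IFF (x6 NOR x3)) XOR (x1 NAND (((((x2 XOR x3) IFF x1) NOR x6) XOR x1) NAND (x1 NOR x3)))) = F XOR T = T
NOT ((x2 XOR x3) XOR (((x3 XOR x1) IFF (x6 NOR x3)) XOR (x1 NAND (((((x2 XOR x3) IFF x1) NOR x6) XOR x1) NAND (x1 NOR x3))))) = NOT T = F
x1 NOR x3 = F NOR F = T
NOT ((x2 XOR x3) XOR (((x3 XOR x1) IFF (x6 NOR x3)) XOR (x1 NAND (((((x2 XOR x3) IFF x1) NOR x6) XOR x1) NAND (x1 NOR x3))))) IFF (x1 NOR x3) = F IFF T = F
x3 IFF x6 = F IFF F = T
(NOT ((x2 XOR x3) XOR (((x3 XOR x1) IFF (x6 NOR x3)) XOR (x1 NAND (((((x2 XOR x3) IFF x1) NOR x6) XOR x1) NAND (x1 NOR x3))))) IFF (x1 NOR x3)) XOR (x3 IFF x6) = F XOR T = T

T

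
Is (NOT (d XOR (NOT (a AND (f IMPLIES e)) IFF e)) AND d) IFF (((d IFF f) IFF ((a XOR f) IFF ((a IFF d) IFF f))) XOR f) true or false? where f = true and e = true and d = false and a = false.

f IMPLIES e = true IMPLIES true = true
a AND (f IMPLIES e) = false AND true = false
NOT (a AND (f IMPLIES e)) = NOT false = true
NOT (a AND (f IMPLIES e)) IFF e = true IFF true = true
d XOR (NOT (a AND (f IMPLIES e)) IFF e) = false XOR true = true
NOT (d XOR (NOT (a AND (f IMPLIES e)) IFF e)) = NOT true = false
NOT (d XOR (NOT (a AND (f IMPLIES e)) IFF e)) AND d = false AND false = false
d IFF f = false IFF true = false
a XOR f = false XOR true = true
a IFF d = false IFF false = true
(a IFF d) IFF f = true IFF true = true
(a XOR f) IFF ((a IFF d) IFF f) = true IFF true = true
(d IFF f) IFF ((a XOR f) IFF ((a IFF d) IFF f)) = false IFF true = false
((d IFF f) IFF ((a XOR f) IFF ((a IFF d) IFF f))) XOR f = false XOR true = true
(NOT (d XOR (NOT (a AND (f IMPLIES e)) IFF e)) AND d) IFF (((d IFF f) IFF ((a XOR f) IFF ((a IFF d) IFF f))) XOR f) = false IFF true = false

false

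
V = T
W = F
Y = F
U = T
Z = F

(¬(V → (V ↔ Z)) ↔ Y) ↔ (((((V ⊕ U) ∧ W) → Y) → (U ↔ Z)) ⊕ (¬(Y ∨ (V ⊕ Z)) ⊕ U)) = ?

F

V ↔ Z = T ↔ F = F
V → (V ↔ Z) = T → F = F
¬(V → (V ↔ Z)) = ¬F = T
¬(V → (V ↔ Z)) ↔ Y = T ↔ F = F
V ⊕ U = T ⊕ T = F
(V ⊕ U) ∧ W = F ∧ F = F
((V ⊕ U) ∧ W) → Y = F → F = T
U ↔ Z = T ↔ F = F
(((V ⊕ U) ∧ W) → Y) → (U ↔ Z) = T → F = F
V ⊕ Z = T ⊕ F = T
Y ∨ (V ⊕ Z) = F ∨ T = T
¬(Y ∨ (V ⊕ Z)) = ¬T = F
¬(Y ∨ (V ⊕ Z)) ⊕ U = F ⊕ T = T
((((V ⊕ U) ∧ W) → Y) → (U ↔ Z)) ⊕ (¬(Y ∨ (V ⊕ Z)) ⊕ U) = F ⊕ T = T
(¬(V → (V ↔ Z)) ↔ Y) ↔ (((((V ⊕ U) ∧ W) → Y) → (U ↔ Z)) ⊕ (¬(Y ∨ (V ⊕ Z)) ⊕ U)) = F ↔ T = F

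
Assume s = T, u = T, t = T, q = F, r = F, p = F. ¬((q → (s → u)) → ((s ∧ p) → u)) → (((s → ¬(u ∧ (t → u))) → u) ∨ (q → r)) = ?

s → u = T → T = T
q → (s → u) = F → T = T
s ∧ p = T ∧ F = F
(s ∧ p) → u = F → T = T
(q → (s → u)) → ((s ∧ p) → u) = T → T = T
¬((q → (s → u)) → ((s ∧ p) → u)) = ¬T = F
t → u = T → T = T
u ∧ (t → u) = T ∧ T = T
¬(u ∧ (t → u)) = ¬T = F
s → ¬(u ∧ (t → u)) = T → F = F
(s → ¬(u ∧ (t → u))) → u = F → T = T
q → r = F → F = T
((s → ¬(u ∧ (t → u))) → u) ∨ (q → r) = T ∨ T = T
¬((q → (s → u)) → ((s ∧ p) → u)) → (((s → ¬(u ∧ (t → u))) → u) ∨ (q → r)) = F → T = T

T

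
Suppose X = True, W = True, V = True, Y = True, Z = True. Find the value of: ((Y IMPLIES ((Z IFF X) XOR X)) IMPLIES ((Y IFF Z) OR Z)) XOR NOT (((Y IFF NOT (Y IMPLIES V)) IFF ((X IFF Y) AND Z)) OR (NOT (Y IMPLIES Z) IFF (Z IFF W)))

False

Z IFF X = True IFF True = True
(Z IFF X) XOR X = True XOR True = False
Y IMPLIES ((Z IFF X) XOR X) = True IMPLIES False = False
Y IFF Z = True IFF True = True
(Y IFF Z) OR Z = True OR True = True
(Y IMPLIES ((Z IFF X) XOR X)) IMPLIES ((Y IFF Z) OR Z) = False IMPLIES True = True
Y IMPLIES V = True IMPLIES True = True
NOT (Y IMPLIES V) = NOT True = False
Y IFF NOT (Y IMPLIES V) = True IFF False = False
X IFF Y = True IFF True = True
(X IFF Y) AND Z = True AND True = True
(Y IFF NOT (Y IMPLIES V)) IFF ((X IFF Y) AND Z) = False IFF True = False
Y IMPLIES Z = True IMPLIES True = True
NOT (Y IMPLIES Z) = NOT True = False
Z IFF W = True IFF True = True
NOT (Y IMPLIES Z) IFF (Z IFF W) = False IFF True = False
((Y IFF NOT (Y IMPLIES V)) IFF ((X IFF Y) AND Z)) OR (NOT (Y IMPLIES Z) IFF (Z IFF W)) = False OR False = False
NOT (((Y IFF NOT (Y IMPLIES V)) IFF ((X IFF Y) AND Z)) OR (NOT (Y IMPLIES Z) IFF (Z IFF W))) = NOT False = True
((Y IMPLIES ((Z IFF X) XOR X)) IMPLIES ((Y IFF Z) OR Z)) XOR NOT (((Y IFF NOT (Y IMPLIES V)) IFF ((X IFF Y) AND Z)) OR (NOT (Y IMPLIES Z) IFF (Z IFF W))) = True XOR True = False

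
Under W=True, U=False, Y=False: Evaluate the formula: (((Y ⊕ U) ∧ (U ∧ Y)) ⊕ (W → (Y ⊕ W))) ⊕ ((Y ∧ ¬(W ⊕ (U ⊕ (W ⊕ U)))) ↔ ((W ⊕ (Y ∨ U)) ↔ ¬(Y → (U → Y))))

False

Substituting W=True, U=False, Y=False:
Y ⊕ U = False ⊕ False = False
U ∧ Y = False ∧ False = False
(Y ⊕ U) ∧ (U ∧ Y) = False ∧ False = False
Y ⊕ W = False ⊕ True = True
W → (Y ⊕ W) = True → True = True
((Y ⊕ U) ∧ (U ∧ Y)) ⊕ (W → (Y ⊕ W)) = False ⊕ True = True
W ⊕ U = True ⊕ False = True
U ⊕ (W ⊕ U) = False ⊕ True = True
W ⊕ (U ⊕ (W ⊕ U)) = True ⊕ True = False
¬(W ⊕ (U ⊕ (W ⊕ U))) = ¬False = True
Y ∧ ¬(W ⊕ (U ⊕ (W ⊕ U))) = False ∧ True = False
Y ∨ U = False ∨ False = False
W ⊕ (Y ∨ U) = True ⊕ False = True
U → Y = False → False = True
Y → (U → Y) = False → True = True
¬(Y → (U → Y)) = ¬True = False
(W ⊕ (Y ∨ U)) ↔ ¬(Y → (U → Y)) = True ↔ False = False
(Y ∧ ¬(W ⊕ (U ⊕ (W ⊕ U)))) ↔ ((W ⊕ (Y ∨ U)) ↔ ¬(Y → (U → Y))) = False ↔ False = True
(((Y ⊕ U) ∧ (U ∧ Y)) ⊕ (W → (Y ⊕ W))) ⊕ ((Y ∧ ¬(W ⊕ (U ⊕ (W ⊕ U)))) ↔ ((W ⊕ (Y ∨ U)) ↔ ¬(Y → (U → Y)))) = True ⊕ True = False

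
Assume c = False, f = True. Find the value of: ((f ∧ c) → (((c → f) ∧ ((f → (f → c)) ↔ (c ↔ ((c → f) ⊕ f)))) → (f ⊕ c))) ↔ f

True

f ∧ c = True ∧ False = False
c → f = False → True = True
f → c = True → False = False
f → (f → c) = True → False = False
c → f = False → True = True
(c → f) ⊕ f = True ⊕ True = False
c ↔ ((c → f) ⊕ f) = False ↔ False = True
(f → (f → c)) ↔ (c ↔ ((c → f) ⊕ f)) = False ↔ True = False
(c → f) ∧ ((f → (f → c)) ↔ (c ↔ ((c → f) ⊕ f))) = True ∧ False = False
f ⊕ c = True ⊕ False = True
((c → f) ∧ ((f → (f → c)) ↔ (c ↔ ((c → f) ⊕ f)))) → (f ⊕ c) = False → True = True
(f ∧ c) → (((c → f) ∧ ((f → (f → c)) ↔ (c ↔ ((c → f) ⊕ f)))) → (f ⊕ c)) = False → True = True
((f ∧ c) → (((c → f) ∧ ((f → (f → c)) ↔ (c ↔ ((c → f) ⊕ f)))) → (f ⊕ c))) ↔ f = True ↔ True = True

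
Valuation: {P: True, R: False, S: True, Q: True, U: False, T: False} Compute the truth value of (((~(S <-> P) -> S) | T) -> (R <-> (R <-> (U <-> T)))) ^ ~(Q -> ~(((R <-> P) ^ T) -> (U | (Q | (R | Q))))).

Substituting P=True, R=False, S=True, Q=True, U=False, T=False:
S <-> P = True <-> True = True
~(S <-> P) = ~True = False
~(S <-> P) -> S = False -> True = True
(~(S <-> P) -> S) | T = True | False = True
U <-> T = False <-> False = True
R <-> (U <-> T) = False <-> True = False
R <-> (R <-> (U <-> T)) = False <-> False = True
((~(S <-> P) -> S) | T) -> (R <-> (R <-> (U <-> T))) = True -> True = True
R <-> P = False <-> True = False
(R <-> P) ^ T = False ^ False = False
R | Q = False | True = True
Q | (R | Q) = True | True = True
U | (Q | (R | Q)) = False | True = True
((R <-> P) ^ T) -> (U | (Q | (R | Q))) = False -> True = True
~(((R <-> P) ^ T) -> (U | (Q | (R | Q)))) = ~True = False
Q -> ~(((R <-> P) ^ T) -> (U | (Q | (R | Q)))) = True -> False = False
~(Q -> ~(((R <-> P) ^ T) -> (U | (Q | (R | Q))))) = ~False = True
(((~(S <-> P) -> S) | T) -> (R <-> (R <-> (U <-> T)))) ^ ~(Q -> ~(((R <-> P) ^ T) -> (U | (Q | (R | Q))))) = True ^ True = False

False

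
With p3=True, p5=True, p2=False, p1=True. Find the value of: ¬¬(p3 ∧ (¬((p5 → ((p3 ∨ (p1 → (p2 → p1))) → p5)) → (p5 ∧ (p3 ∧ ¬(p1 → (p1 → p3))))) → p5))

p2 → p1 = False → True = True
p1 → (p2 → p1) = True → True = True
p3 ∨ (p1 → (p2 → p1)) = True ∨ True = True
(p3 ∨ (p1 → (p2 → p1))) → p5 = True → True = True
p5 → ((p3 ∨ (p1 → (p2 → p1))) → p5) = True → True = True
p1 → p3 = True → True = True
p1 → (p1 → p3) = True → True = True
¬(p1 → (p1 → p3)) = ¬True = False
p3 ∧ ¬(p1 → (p1 → p3)) = True ∧ False = False
p5 ∧ (p3 ∧ ¬(p1 → (p1 → p3))) = True ∧ False = False
(p5 → ((p3 ∨ (p1 → (p2 → p1))) → p5)) → (p5 ∧ (p3 ∧ ¬(p1 → (p1 → p3)))) = True → False = False
¬((p5 → ((p3 ∨ (p1 → (p2 → p1))) → p5)) → (p5 ∧ (p3 ∧ ¬(p1 → (p1 → p3))))) = ¬False = True
¬((p5 → ((p3 ∨ (p1 → (p2 → p1))) → p5)) → (p5 ∧ (p3 ∧ ¬(p1 → (p1 → p3))))) → p5 = True → True = True
p3 ∧ (¬((p5 → ((p3 ∨ (p1 → (p2 → p1))) → p5)) → (p5 ∧ (p3 ∧ ¬(p1 → (p1 → p3))))) → p5) = True ∧ True = True
¬(p3 ∧ (¬((p5 → ((p3 ∨ (p1 → (p2 → p1))) → p5)) → (p5 ∧ (p3 ∧ ¬(p1 → (p1 → p3))))) → p5)) = ¬True = False
¬¬(p3 ∧ (¬((p5 → ((p3 ∨ (p1 → (p2 → p1))) → p5)) → (p5 ∧ (p3 ∧ ¬(p1 → (p1 → p3))))) → p5)) = ¬False = True

True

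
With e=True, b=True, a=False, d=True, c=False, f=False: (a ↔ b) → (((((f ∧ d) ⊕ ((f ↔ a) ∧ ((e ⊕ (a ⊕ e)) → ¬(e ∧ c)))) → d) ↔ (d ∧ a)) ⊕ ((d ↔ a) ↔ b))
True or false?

a ↔ b = False ↔ True = False
f ∧ d = False ∧ True = False
f ↔ a = False ↔ False = True
a ⊕ e = False ⊕ True = True
e ⊕ (a ⊕ e) = True ⊕ True = False
e ∧ c = True ∧ False = False
¬(e ∧ c) = ¬False = True
(e ⊕ (a ⊕ e)) → ¬(e ∧ c) = False → True = True
(f ↔ a) ∧ ((e ⊕ (a ⊕ e)) → ¬(e ∧ c)) = True ∧ True = True
(f ∧ d) ⊕ ((f ↔ a) ∧ ((e ⊕ (a ⊕ e)) → ¬(e ∧ c))) = False ⊕ True = True
((f ∧ d) ⊕ ((f ↔ a) ∧ ((e ⊕ (a ⊕ e)) → ¬(e ∧ c)))) → d = True → True = True
d ∧ a = True ∧ False = False
(((f ∧ d) ⊕ ((f ↔ a) ∧ ((e ⊕ (a ⊕ e)) → ¬(e ∧ c)))) → d) ↔ (d ∧ a) = True ↔ False = False
d ↔ a = True ↔ False = False
(d ↔ a) ↔ b = False ↔ True = False
((((f ∧ d) ⊕ ((f ↔ a) ∧ ((e ⊕ (a ⊕ e)) → ¬(e ∧ c)))) → d) ↔ (d ∧ a)) ⊕ ((d ↔ a) ↔ b) = False ⊕ False = False
(a ↔ b) → (((((f ∧ d) ⊕ ((f ↔ a) ∧ ((e ⊕ (a ⊕ e)) → ¬(e ∧ c)))) → d) ↔ (d ∧ a)) ⊕ ((d ↔ a) ↔ b)) = False → False = True

True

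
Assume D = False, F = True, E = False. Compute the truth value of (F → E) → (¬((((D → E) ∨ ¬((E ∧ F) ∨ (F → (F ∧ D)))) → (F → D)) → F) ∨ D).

F → E = True → False = False
D → E = False → False = True
E ∧ F = False ∧ True = False
F ∧ D = True ∧ False = False
F → (F ∧ D) = True → False = False
(E ∧ F) ∨ (F → (F ∧ D)) = False ∨ False = False
¬((E ∧ F) ∨ (F → (F ∧ D))) = ¬False = True
(D → E) ∨ ¬((E ∧ F) ∨ (F → (F ∧ D))) = True ∨ True = True
F → D = True → False = False
((D → E) ∨ ¬((E ∧ F) ∨ (F → (F ∧ D)))) → (F → D) = True → False = False
(((D → E) ∨ ¬((E ∧ F) ∨ (F → (F ∧ D)))) → (F → D)) → F = False → True = True
¬((((D → E) ∨ ¬((E ∧ F) ∨ (F → (F ∧ D)))) → (F → D)) → F) = ¬True = False
¬((((D → E) ∨ ¬((E ∧ F) ∨ (F → (F ∧ D)))) → (F → D)) → F) ∨ D = False ∨ False = False
(F → E) → (¬((((D → E) ∨ ¬((E ∧ F) ∨ (F → (F ∧ D)))) → (F → D)) → F) ∨ D) = False → False = True

True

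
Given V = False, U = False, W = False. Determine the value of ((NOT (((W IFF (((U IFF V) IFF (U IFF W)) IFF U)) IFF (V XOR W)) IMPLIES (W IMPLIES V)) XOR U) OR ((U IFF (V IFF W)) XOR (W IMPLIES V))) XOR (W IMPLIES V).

Substituting V=False, U=False, W=False:
U IFF V = False IFF False = True
U IFF W = False IFF False = True
(U IFF V) IFF (U IFF W) = True IFF True = True
((U IFF V) IFF (U IFF W)) IFF U = True IFF False = False
W IFF (((U IFF V) IFF (U IFF W)) IFF U) = False IFF False = True
V XOR W = False XOR False = False
(W IFF (((U IFF V) IFF (U IFF W)) IFF U)) IFF (V XOR W) = True IFF False = False
W IMPLIES V = False IMPLIES False = True
((W IFF (((U IFF V) IFF (U IFF W)) IFF U)) IFF (V XOR W)) IMPLIES (W IMPLIES V) = False IMPLIES True = True
NOT (((W IFF (((U IFF V) IFF (U IFF W)) IFF U)) IFF (V XOR W)) IMPLIES (W IMPLIES V)) = NOT True = False
NOT (((W IFF (((U IFF V) IFF (U IFF W)) IFF U)) IFF (V XOR W)) IMPLIES (W IMPLIES V)) XOR U = False XOR False = False
V IFF W = False IFF False = True
U IFF (V IFF W) = False IFF True = False
W IMPLIES V = False IMPLIES False = True
(U IFF (V IFF W)) XOR (W IMPLIES V) = False XOR True = True
(NOT (((W IFF (((U IFF V) IFF (U IFF W)) IFF U)) IFF (V XOR W)) IMPLIES (W IMPLIES V)) XOR U) OR ((U IFF (V IFF W)) XOR (W IMPLIES V)) = False OR True = True
W IMPLIES V = False IMPLIES False = True
((NOT (((W IFF (((U IFF V) IFF (U IFF W)) IFF U)) IFF (V XOR W)) IMPLIES (W IMPLIES V)) XOR U) OR ((U IFF (V IFF W)) XOR (W IMPLIES V))) XOR (W IMPLIES V) = True XOR True = False

False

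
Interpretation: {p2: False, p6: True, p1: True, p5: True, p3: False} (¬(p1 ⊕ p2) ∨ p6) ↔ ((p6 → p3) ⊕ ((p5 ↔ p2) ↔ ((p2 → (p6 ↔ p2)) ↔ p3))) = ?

p1 ⊕ p2 = True ⊕ False = True
¬(p1 ⊕ p2) = ¬True = False
¬(p1 ⊕ p2) ∨ p6 = False ∨ True = True
p6 → p3 = True → False = False
p5 ↔ p2 = True ↔ False = False
p6 ↔ p2 = True ↔ False = False
p2 → (p6 ↔ p2) = False → False = True
(p2 → (p6 ↔ p2)) ↔ p3 = True ↔ False = False
(p5 ↔ p2) ↔ ((p2 → (p6 ↔ p2)) ↔ p3) = False ↔ False = True
(p6 → p3) ⊕ ((p5 ↔ p2) ↔ ((p2 → (p6 ↔ p2)) ↔ p3)) = False ⊕ True = True
(¬(p1 ⊕ p2) ∨ p6) ↔ ((p6 → p3) ⊕ ((p5 ↔ p2) ↔ ((p2 → (p6 ↔ p2)) ↔ p3))) = True ↔ True = True

True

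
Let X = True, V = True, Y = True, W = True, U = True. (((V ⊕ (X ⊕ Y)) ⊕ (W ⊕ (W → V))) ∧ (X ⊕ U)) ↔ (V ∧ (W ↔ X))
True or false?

Substituting X=True, V=True, Y=True, W=True, U=True:
X ⊕ Y = True ⊕ True = False
V ⊕ (X ⊕ Y) = True ⊕ False = True
W → V = True → True = True
W ⊕ (W → V) = True ⊕ True = False
(V ⊕ (X ⊕ Y)) ⊕ (W ⊕ (W → V)) = True ⊕ False = True
X ⊕ U = True ⊕ True = False
((V ⊕ (X ⊕ Y)) ⊕ (W ⊕ (W → V))) ∧ (X ⊕ U) = True ∧ False = False
W ↔ X = True ↔ True = True
V ∧ (W ↔ X) = True ∧ True = True
(((V ⊕ (X ⊕ Y)) ⊕ (W ⊕ (W → V))) ∧ (X ⊕ U)) ↔ (V ∧ (W ↔ X)) = False ↔ True = False

False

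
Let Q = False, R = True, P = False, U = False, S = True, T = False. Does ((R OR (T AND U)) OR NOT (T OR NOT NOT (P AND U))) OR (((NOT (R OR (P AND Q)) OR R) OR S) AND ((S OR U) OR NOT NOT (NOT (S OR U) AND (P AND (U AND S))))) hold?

True

T AND U = False AND False = False
R OR (T AND U) = True OR False = True
P AND U = False AND False = False
NOT (P AND U) = NOT False = True
NOT NOT (P AND U) = NOT True = False
T OR NOT NOT (P AND U) = False OR False = False
NOT (T OR NOT NOT (P AND U)) = NOT False = True
(R OR (T AND U)) OR NOT (T OR NOT NOT (P AND U)) = True OR True = True
P AND Q = False AND False = False
R OR (P AND Q) = True OR False = True
NOT (R OR (P AND Q)) = NOT True = False
NOT (R OR (P AND Q)) OR R = False OR True = True
(NOT (R OR (P AND Q)) OR R) OR S = True OR True = True
S OR U = True OR False = True
S OR U = True OR False = True
NOT (S OR U) = NOT True = False
U AND S = False AND True = False
P AND (U AND S) = False AND False = False
NOT (S OR U) AND (P AND (U AND S)) = False AND False = False
NOT (NOT (S OR U) AND (P AND (U AND S))) = NOT False = True
NOT NOT (NOT (S OR U) AND (P AND (U AND S))) = NOT True = False
(S OR U) OR NOT NOT (NOT (S OR U) AND (P AND (U AND S))) = True OR False = True
((NOT (R OR (P AND Q)) OR R) OR S) AND ((S OR U) OR NOT NOT (NOT (S OR U) AND (P AND (U AND S)))) = True AND True = True
((R OR (T AND U)) OR NOT (T OR NOT NOT (P AND U))) OR (((NOT (R OR (P AND Q)) OR R) OR S) AND ((S OR U) OR NOT NOT (NOT (S OR U) AND (P AND (U AND S))))) = True OR True = True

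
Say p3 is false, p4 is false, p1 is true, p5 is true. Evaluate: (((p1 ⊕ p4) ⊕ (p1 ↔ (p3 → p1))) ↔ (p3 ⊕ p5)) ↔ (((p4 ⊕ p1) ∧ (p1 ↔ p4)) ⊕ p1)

F

p1 ⊕ p4 = T ⊕ F = T
p3 → p1 = F → T = T
p1 ↔ (p3 → p1) = T ↔ T = T
(p1 ⊕ p4) ⊕ (p1 ↔ (p3 → p1)) = T ⊕ T = F
p3 ⊕ p5 = F ⊕ T = T
((p1 ⊕ p4) ⊕ (p1 ↔ (p3 → p1))) ↔ (p3 ⊕ p5) = F ↔ T = F
p4 ⊕ p1 = F ⊕ T = T
p1 ↔ p4 = T ↔ F = F
(p4 ⊕ p1) ∧ (p1 ↔ p4) = T ∧ F = F
((p4 ⊕ p1) ∧ (p1 ↔ p4)) ⊕ p1 = F ⊕ T = T
(((p1 ⊕ p4) ⊕ (p1 ↔ (p3 → p1))) ↔ (p3 ⊕ p5)) ↔ (((p4 ⊕ p1) ∧ (p1 ↔ p4)) ⊕ p1) = F ↔ T = F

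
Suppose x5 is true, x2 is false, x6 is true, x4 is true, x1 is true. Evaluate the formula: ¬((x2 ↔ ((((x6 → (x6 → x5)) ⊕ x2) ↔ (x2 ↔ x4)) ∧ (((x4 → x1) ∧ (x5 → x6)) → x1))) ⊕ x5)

x6 → x5 = True → True = True
x6 → (x6 → x5) = True → True = True
(x6 → (x6 → x5)) ⊕ x2 = True ⊕ False = True
x2 ↔ x4 = False ↔ True = False
((x6 → (x6 → x5)) ⊕ x2) ↔ (x2 ↔ x4) = True ↔ False = False
x4 → x1 = True → True = True
x5 → x6 = True → True = True
(x4 → x1) ∧ (x5 → x6) = True ∧ True = True
((x4 → x1) ∧ (x5 → x6)) → x1 = True → True = True
(((x6 → (x6 → x5)) ⊕ x2) ↔ (x2 ↔ x4)) ∧ (((x4 → x1) ∧ (x5 → x6)) → x1) = False ∧ True = False
x2 ↔ ((((x6 → (x6 → x5)) ⊕ x2) ↔ (x2 ↔ x4)) ∧ (((x4 → x1) ∧ (x5 → x6)) → x1)) = False ↔ False = True
(x2 ↔ ((((x6 → (x6 → x5)) ⊕ x2) ↔ (x2 ↔ x4)) ∧ (((x4 → x1) ∧ (x5 → x6)) → x1))) ⊕ x5 = True ⊕ True = False
¬((x2 ↔ ((((x6 → (x6 → x5)) ⊕ x2) ↔ (x2 ↔ x4)) ∧ (((x4 → x1) ∧ (x5 → x6)) → x1))) ⊕ x5) = ¬False = True

True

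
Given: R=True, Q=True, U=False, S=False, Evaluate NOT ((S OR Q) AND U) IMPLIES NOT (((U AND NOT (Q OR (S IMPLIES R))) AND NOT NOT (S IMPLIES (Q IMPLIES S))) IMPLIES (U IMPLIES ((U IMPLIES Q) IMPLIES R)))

False

S OR Q = False OR True = True
(S OR Q) AND U = True AND False = False
NOT ((S OR Q) AND U) = NOT False = True
S IMPLIES R = False IMPLIES True = True
Q OR (S IMPLIES R) = True OR True = True
NOT (Q OR (S IMPLIES R)) = NOT True = False
U AND NOT (Q OR (S IMPLIES R)) = False AND False = False
Q IMPLIES S = True IMPLIES False = False
S IMPLIES (Q IMPLIES S) = False IMPLIES False = True
NOT (S IMPLIES (Q IMPLIES S)) = NOT True = False
NOT NOT (S IMPLIES (Q IMPLIES S)) = NOT False = True
(U AND NOT (Q OR (S IMPLIES R))) AND NOT NOT (S IMPLIES (Q IMPLIES S)) = False AND True = False
U IMPLIES Q = False IMPLIES True = True
(U IMPLIES Q) IMPLIES R = True IMPLIES True = True
U IMPLIES ((U IMPLIES Q) IMPLIES R) = False IMPLIES True = True
((U AND NOT (Q OR (S IMPLIES R))) AND NOT NOT (S IMPLIES (Q IMPLIES S))) IMPLIES (U IMPLIES ((U IMPLIES Q) IMPLIES R)) = False IMPLIES True = True
NOT (((U AND NOT (Q OR (S IMPLIES R))) AND NOT NOT (S IMPLIES (Q IMPLIES S))) IMPLIES (U IMPLIES ((U IMPLIES Q) IMPLIES R))) = NOT True = False
NOT ((S OR Q) AND U) IMPLIES NOT (((U AND NOT (Q OR (S IMPLIES R))) AND NOT NOT (S IMPLIES (Q IMPLIES S))) IMPLIES (U IMPLIES ((U IMPLIES Q) IMPLIES R))) = True IMPLIES False = False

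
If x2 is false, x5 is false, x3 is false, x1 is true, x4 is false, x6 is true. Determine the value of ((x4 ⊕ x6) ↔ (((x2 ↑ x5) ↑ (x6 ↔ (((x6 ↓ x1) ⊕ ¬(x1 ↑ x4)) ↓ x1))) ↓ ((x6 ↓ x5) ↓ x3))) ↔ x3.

x4 ⊕ x6 = False ⊕ True = True
x2 ↑ x5 = False ↑ False = True
x6 ↓ x1 = True ↓ True = False
x1 ↑ x4 = True ↑ False = True
¬(x1 ↑ x4) = ¬True = False
(x6 ↓ x1) ⊕ ¬(x1 ↑ x4) = False ⊕ False = False
((x6 ↓ x1) ⊕ ¬(x1 ↑ x4)) ↓ x1 = False ↓ True = False
x6 ↔ (((x6 ↓ x1) ⊕ ¬(x1 ↑ x4)) ↓ x1) = True ↔ False = False
(x2 ↑ x5) ↑ (x6 ↔ (((x6 ↓ x1) ⊕ ¬(x1 ↑ x4)) ↓ x1)) = True ↑ False = True
x6 ↓ x5 = True ↓ False = False
(x6 ↓ x5) ↓ x3 = False ↓ False = True
((x2 ↑ x5) ↑ (x6 ↔ (((x6 ↓ x1) ⊕ ¬(x1 ↑ x4)) ↓ x1))) ↓ ((x6 ↓ x5) ↓ x3) = True ↓ True = False
(x4 ⊕ x6) ↔ (((x2 ↑ x5) ↑ (x6 ↔ (((x6 ↓ x1) ⊕ ¬(x1 ↑ x4)) ↓ x1))) ↓ ((x6 ↓ x5) ↓ x3)) = True ↔ False = False
((x4 ⊕ x6) ↔ (((x2 ↑ x5) ↑ (x6 ↔ (((x6 ↓ x1) ⊕ ¬(x1 ↑ x4)) ↓ x1))) ↓ ((x6 ↓ x5) ↓ x3))) ↔ x3 = False ↔ False = True

True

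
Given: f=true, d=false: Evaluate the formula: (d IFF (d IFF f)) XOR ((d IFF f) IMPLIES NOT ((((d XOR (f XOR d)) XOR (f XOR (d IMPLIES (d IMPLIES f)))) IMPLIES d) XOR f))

d IFF f = false IFF true = false
d IFF (d IFF f) = false IFF false = true
d IFF f = false IFF true = false
f XOR d = true XOR false = true
d XOR (f XOR d) = false XOR true = true
d IMPLIES f = false IMPLIES true = true
d IMPLIES (d IMPLIES f) = false IMPLIES true = true
f XOR (d IMPLIES (d IMPLIES f)) = true XOR true = false
(d XOR (f XOR d)) XOR (f XOR (d IMPLIES (d IMPLIES f))) = true XOR false = true
((d XOR (f XOR d)) XOR (f XOR (d IMPLIES (d IMPLIES f)))) IMPLIES d = true IMPLIES false = false
(((d XOR (f XOR d)) XOR (f XOR (d IMPLIES (d IMPLIES f)))) IMPLIES d) XOR f = false XOR true = true
NOT ((((d XOR (f XOR d)) XOR (f XOR (d IMPLIES (d IMPLIES f)))) IMPLIES d) XOR f) = NOT true = false
(d IFF f) IMPLIES NOT ((((d XOR (f XOR d)) XOR (f XOR (d IMPLIES (d IMPLIES f)))) IMPLIES d) XOR f) = false IMPLIES false = true
(d IFF (d IFF f)) XOR ((d IFF f) IMPLIES NOT ((((d XOR (f XOR d)) XOR (f XOR (d IMPLIES (d IMPLIES f)))) IMPLIES d) XOR f)) = true XOR true = false

false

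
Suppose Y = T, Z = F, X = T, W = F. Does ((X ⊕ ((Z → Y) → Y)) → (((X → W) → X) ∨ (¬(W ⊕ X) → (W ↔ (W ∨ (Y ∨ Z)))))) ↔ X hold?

Substituting Y=T, Z=F, X=T, W=F:
Z → Y = F → T = T
(Z → Y) → Y = T → T = T
X ⊕ ((Z → Y) → Y) = T ⊕ T = F
X → W = T → F = F
(X → W) → X = F → T = T
W ⊕ X = F ⊕ T = T
¬(W ⊕ X) = ¬T = F
Y ∨ Z = T ∨ F = T
W ∨ (Y ∨ Z) = F ∨ T = T
W ↔ (W ∨ (Y ∨ Z)) = F ↔ T = F
¬(W ⊕ X) → (W ↔ (W ∨ (Y ∨ Z))) = F → F = T
((X → W) → X) ∨ (¬(W ⊕ X) → (W ↔ (W ∨ (Y ∨ Z)))) = T ∨ T = T
(X ⊕ ((Z → Y) → Y)) → (((X → W) → X) ∨ (¬(W ⊕ X) → (W ↔ (W ∨ (Y ∨ Z))))) = F → T = T
((X ⊕ ((Z → Y) → Y)) → (((X → W) → X) ∨ (¬(W ⊕ X) → (W ↔ (W ∨ (Y ∨ Z)))))) ↔ X = T ↔ T = T

T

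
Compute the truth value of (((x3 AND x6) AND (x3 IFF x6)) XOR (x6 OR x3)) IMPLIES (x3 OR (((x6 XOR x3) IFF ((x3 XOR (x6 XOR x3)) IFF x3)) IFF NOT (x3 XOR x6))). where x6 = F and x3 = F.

T

x3 AND x6 = F AND F = F
x3 IFF x6 = F IFF F = T
(x3 AND x6) AND (x3 IFF x6) = F AND T = F
x6 OR x3 = F OR F = F
((x3 AND x6) AND (x3 IFF x6)) XOR (x6 OR x3) = F XOR F = F
x6 XOR x3 = F XOR F = F
x6 XOR x3 = F XOR F = F
x3 XOR (x6 XOR x3) = F XOR F = F
(x3 XOR (x6 XOR x3)) IFF x3 = F IFF F = T
(x6 XOR x3) IFF ((x3 XOR (x6 XOR x3)) IFF x3) = F IFF T = F
x3 XOR x6 = F XOR F = F
NOT (x3 XOR x6) = NOT F = T
((x6 XOR x3) IFF ((x3 XOR (x6 XOR x3)) IFF x3)) IFF NOT (x3 XOR x6) = F IFF T = F
x3 OR (((x6 XOR x3) IFF ((x3 XOR (x6 XOR x3)) IFF x3)) IFF NOT (x3 XOR x6)) = F OR F = F
(((x3 AND x6) AND (x3 IFF x6)) XOR (x6 OR x3)) IMPLIES (x3 OR (((x6 XOR x3) IFF ((x3 XOR (x6 XOR x3)) IFF x3)) IFF NOT (x3 XOR x6))) = F IMPLIES F = T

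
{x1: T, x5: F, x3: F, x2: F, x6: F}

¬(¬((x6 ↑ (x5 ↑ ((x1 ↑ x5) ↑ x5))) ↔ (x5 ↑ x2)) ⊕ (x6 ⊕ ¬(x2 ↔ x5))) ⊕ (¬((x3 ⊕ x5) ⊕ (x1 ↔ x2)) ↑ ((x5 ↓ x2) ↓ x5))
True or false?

x1 ↑ x5 = T ↑ F = T
(x1 ↑ x5) ↑ x5 = T ↑ F = T
x5 ↑ ((x1 ↑ x5) ↑ x5) = F ↑ T = T
x6 ↑ (x5 ↑ ((x1 ↑ x5) ↑ x5)) = F ↑ T = T
x5 ↑ x2 = F ↑ F = T
(x6 ↑ (x5 ↑ ((x1 ↑ x5) ↑ x5))) ↔ (x5 ↑ x2) = T ↔ T = T
¬((x6 ↑ (x5 ↑ ((x1 ↑ x5) ↑ x5))) ↔ (x5 ↑ x2)) = ¬T = F
x2 ↔ x5 = F ↔ F = T
¬(x2 ↔ x5) = ¬T = F
x6 ⊕ ¬(x2 ↔ x5) = F ⊕ F = F
¬((x6 ↑ (x5 ↑ ((x1 ↑ x5) ↑ x5))) ↔ (x5 ↑ x2)) ⊕ (x6 ⊕ ¬(x2 ↔ x5)) = F ⊕ F = F
¬(¬((x6 ↑ (x5 ↑ ((x1 ↑ x5) ↑ x5))) ↔ (x5 ↑ x2)) ⊕ (x6 ⊕ ¬(x2 ↔ x5))) = ¬F = T
x3 ⊕ x5 = F ⊕ F = F
x1 ↔ x2 = T ↔ F = F
(x3 ⊕ x5) ⊕ (x1 ↔ x2) = F ⊕ F = F
¬((x3 ⊕ x5) ⊕ (x1 ↔ x2)) = ¬F = T
x5 ↓ x2 = F ↓ F = T
(x5 ↓ x2) ↓ x5 = T ↓ F = F
¬((x3 ⊕ x5) ⊕ (x1 ↔ x2)) ↑ ((x5 ↓ x2) ↓ x5) = T ↑ F = T
¬(¬((x6 ↑ (x5 ↑ ((x1 ↑ x5) ↑ x5))) ↔ (x5 ↑ x2)) ⊕ (x6 ⊕ ¬(x2 ↔ x5))) ⊕ (¬((x3 ⊕ x5) ⊕ (x1 ↔ x2)) ↑ ((x5 ↓ x2) ↓ x5)) = T ⊕ T = F

F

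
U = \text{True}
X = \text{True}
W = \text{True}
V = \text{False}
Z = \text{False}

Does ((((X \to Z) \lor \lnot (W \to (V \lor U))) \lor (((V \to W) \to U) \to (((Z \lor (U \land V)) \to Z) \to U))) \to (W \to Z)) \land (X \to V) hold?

\text{False}

X \to Z = \text{True} \to \text{False} = \text{False}
V \lor U = \text{False} \lor \text{True} = \text{True}
W \to (V \lor U) = \text{True} \to \text{True} = \text{True}
\lnot (W \to (V \lor U)) = \lnot \text{True} = \text{False}
(X \to Z) \lor \lnot (W \to (V \lor U)) = \text{False} \lor \text{False} = \text{False}
V \to W = \text{False} \to \text{True} = \text{True}
(V \to W) \to U = \text{True} \to \text{True} = \text{True}
U \land V = \text{True} \land \text{False} = \text{False}
Z \lor (U \land V) = \text{False} \lor \text{False} = \text{False}
(Z \lor (U \land V)) \to Z = \text{False} \to \text{False} = \text{True}
((Z \lor (U \land V)) \to Z) \to U = \text{True} \to \text{True} = \text{True}
((V \to W) \to U) \to (((Z \lor (U \land V)) \to Z) \to U) = \text{True} \to \text{True} = \text{True}
((X \to Z) \lor \lnot (W \to (V \lor U))) \lor (((V \to W) \to U) \to (((Z \lor (U \land V)) \to Z) \to U)) = \text{False} \lor \text{True} = \text{True}
W \to Z = \text{True} \to \text{False} = \text{False}
(((X \to Z) \lor \lnot (W \to (V \lor U))) \lor (((V \to W) \to U) \to (((Z \lor (U \land V)) \to Z) \to U))) \to (W \to Z) = \text{True} \to \text{False} = \text{False}
X \to V = \text{True} \to \text{False} = \text{False}
((((X \to Z) \lor \lnot (W \to (V \lor U))) \lor (((V \to W) \to U) \to (((Z \lor (U \land V)) \to Z) \to U))) \to (W \to Z)) \land (X \to V) = \text{False} \land \text{False} = \text{False}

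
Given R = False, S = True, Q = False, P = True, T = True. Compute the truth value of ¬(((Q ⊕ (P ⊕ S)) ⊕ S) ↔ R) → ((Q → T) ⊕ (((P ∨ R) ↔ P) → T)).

False

Substituting R=False, S=True, Q=False, P=True, T=True:
P ⊕ S = True ⊕ True = False
Q ⊕ (P ⊕ S) = False ⊕ False = False
(Q ⊕ (P ⊕ S)) ⊕ S = False ⊕ True = True
((Q ⊕ (P ⊕ S)) ⊕ S) ↔ R = True ↔ False = False
¬(((Q ⊕ (P ⊕ S)) ⊕ S) ↔ R) = ¬False = True
Q → T = False → True = True
P ∨ R = True ∨ False = True
(P ∨ R) ↔ P = True ↔ True = True
((P ∨ R) ↔ P) → T = True → True = True
(Q → T) ⊕ (((P ∨ R) ↔ P) → T) = True ⊕ True = False
¬(((Q ⊕ (P ⊕ S)) ⊕ S) ↔ R) → ((Q → T) ⊕ (((P ∨ R) ↔ P) → T)) = True → False = False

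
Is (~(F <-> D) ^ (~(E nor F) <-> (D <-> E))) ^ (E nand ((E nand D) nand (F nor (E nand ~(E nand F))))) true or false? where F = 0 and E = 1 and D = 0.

Substituting F=0, E=1, D=0:
F <-> D = 0 <-> 0 = 1
~(F <-> D) = ~1 = 0
E nor F = 1 nor 0 = 0
~(E nor F) = ~0 = 1
D <-> E = 0 <-> 1 = 0
~(E nor F) <-> (D <-> E) = 1 <-> 0 = 0
~(F <-> D) ^ (~(E nor F) <-> (D <-> E)) = 0 ^ 0 = 0
E nand D = 1 nand 0 = 1
E nand F = 1 nand 0 = 1
~(E nand F) = ~1 = 0
E nand ~(E nand F) = 1 nand 0 = 1
F nor (E nand ~(E nand F)) = 0 nor 1 = 0
(E nand D) nand (F nor (E nand ~(E nand F))) = 1 nand 0 = 1
E nand ((E nand D) nand (F nor (E nand ~(E nand F)))) = 1 nand 1 = 0
(~(F <-> D) ^ (~(E nor F) <-> (D <-> E))) ^ (E nand ((E nand D) nand (F nor (E nand ~(E nand F))))) = 0 ^ 0 = 0

0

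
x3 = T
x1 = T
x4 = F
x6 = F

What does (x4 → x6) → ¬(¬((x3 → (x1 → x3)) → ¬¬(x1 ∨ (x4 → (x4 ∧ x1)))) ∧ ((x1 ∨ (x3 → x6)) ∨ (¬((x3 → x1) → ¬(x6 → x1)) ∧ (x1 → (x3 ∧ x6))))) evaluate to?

T

x4 → x6 = F → F = T
x1 → x3 = T → T = T
x3 → (x1 → x3) = T → T = T
x4 ∧ x1 = F ∧ T = F
x4 → (x4 ∧ x1) = F → F = T
x1 ∨ (x4 → (x4 ∧ x1)) = T ∨ T = T
¬(x1 ∨ (x4 → (x4 ∧ x1))) = ¬T = F
¬¬(x1 ∨ (x4 → (x4 ∧ x1))) = ¬F = T
(x3 → (x1 → x3)) → ¬¬(x1 ∨ (x4 → (x4 ∧ x1))) = T → T = T
¬((x3 → (x1 → x3)) → ¬¬(x1 ∨ (x4 → (x4 ∧ x1)))) = ¬T = F
x3 → x6 = T → F = F
x1 ∨ (x3 → x6) = T ∨ F = T
x3 → x1 = T → T = T
x6 → x1 = F → T = T
¬(x6 → x1) = ¬T = F
(x3 → x1) → ¬(x6 → x1) = T → F = F
¬((x3 → x1) → ¬(x6 → x1)) = ¬F = T
x3 ∧ x6 = T ∧ F = F
x1 → (x3 ∧ x6) = T → F = F
¬((x3 → x1) → ¬(x6 → x1)) ∧ (x1 → (x3 ∧ x6)) = T ∧ F = F
(x1 ∨ (x3 → x6)) ∨ (¬((x3 → x1) → ¬(x6 → x1)) ∧ (x1 → (x3 ∧ x6))) = T ∨ F = T
¬((x3 → (x1 → x3)) → ¬¬(x1 ∨ (x4 → (x4 ∧ x1)))) ∧ ((x1 ∨ (x3 → x6)) ∨ (¬((x3 → x1) → ¬(x6 → x1)) ∧ (x1 → (x3 ∧ x6)))) = F ∧ T = F
¬(¬((x3 → (x1 → x3)) → ¬¬(x1 ∨ (x4 → (x4 ∧ x1)))) ∧ ((x1 ∨ (x3 → x6)) ∨ (¬((x3 → x1) → ¬(x6 → x1)) ∧ (x1 → (x3 ∧ x6))))) = ¬F = T
(x4 → x6) → ¬(¬((x3 → (x1 → x3)) → ¬¬(x1 ∨ (x4 → (x4 ∧ x1)))) ∧ ((x1 ∨ (x3 → x6)) ∨ (¬((x3 → x1) → ¬(x6 → x1)) ∧ (x1 → (x3 ∧ x6))))) = T → T = T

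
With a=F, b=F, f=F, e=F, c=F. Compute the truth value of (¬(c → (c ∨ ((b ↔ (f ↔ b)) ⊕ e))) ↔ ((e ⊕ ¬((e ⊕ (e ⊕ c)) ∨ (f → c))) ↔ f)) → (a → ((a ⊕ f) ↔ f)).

f ↔ b = F ↔ F = T
b ↔ (f ↔ b) = F ↔ T = F
(b ↔ (f ↔ b)) ⊕ e = F ⊕ F = F
c ∨ ((b ↔ (f ↔ b)) ⊕ e) = F ∨ F = F
c → (c ∨ ((b ↔ (f ↔ b)) ⊕ e)) = F → F = T
¬(c → (c ∨ ((b ↔ (f ↔ b)) ⊕ e))) = ¬T = F
e ⊕ c = F ⊕ F = F
e ⊕ (e ⊕ c) = F ⊕ F = F
f → c = F → F = T
(e ⊕ (e ⊕ c)) ∨ (f → c) = F ∨ T = T
¬((e ⊕ (e ⊕ c)) ∨ (f → c)) = ¬T = F
e ⊕ ¬((e ⊕ (e ⊕ c)) ∨ (f → c)) = F ⊕ F = F
(e ⊕ ¬((e ⊕ (e ⊕ c)) ∨ (f → c))) ↔ f = F ↔ F = T
¬(c → (c ∨ ((b ↔ (f ↔ b)) ⊕ e))) ↔ ((e ⊕ ¬((e ⊕ (e ⊕ c)) ∨ (f → c))) ↔ f) = F ↔ T = F
a ⊕ f = F ⊕ F = F
(a ⊕ f) ↔ f = F ↔ F = T
a → ((a ⊕ f) ↔ f) = F → T = T
(¬(c → (c ∨ ((b ↔ (f ↔ b)) ⊕ e))) ↔ ((e ⊕ ¬((e ⊕ (e ⊕ c)) ∨ (f → c))) ↔ f)) → (a → ((a ⊕ f) ↔ f)) = F → T = T

T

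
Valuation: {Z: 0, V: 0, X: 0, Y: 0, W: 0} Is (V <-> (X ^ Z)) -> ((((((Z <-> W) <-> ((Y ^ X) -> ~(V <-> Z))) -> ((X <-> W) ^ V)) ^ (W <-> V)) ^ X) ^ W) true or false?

X ^ Z = 0 ^ 0 = 0
V <-> (X ^ Z) = 0 <-> 0 = 1
Z <-> W = 0 <-> 0 = 1
Y ^ X = 0 ^ 0 = 0
V <-> Z = 0 <-> 0 = 1
~(V <-> Z) = ~1 = 0
(Y ^ X) -> ~(V <-> Z) = 0 -> 0 = 1
(Z <-> W) <-> ((Y ^ X) -> ~(V <-> Z)) = 1 <-> 1 = 1
X <-> W = 0 <-> 0 = 1
(X <-> W) ^ V = 1 ^ 0 = 1
((Z <-> W) <-> ((Y ^ X) -> ~(V <-> Z))) -> ((X <-> W) ^ V) = 1 -> 1 = 1
W <-> V = 0 <-> 0 = 1
(((Z <-> W) <-> ((Y ^ X) -> ~(V <-> Z))) -> ((X <-> W) ^ V)) ^ (W <-> V) = 1 ^ 1 = 0
((((Z <-> W) <-> ((Y ^ X) -> ~(V <-> Z))) -> ((X <-> W) ^ V)) ^ (W <-> V)) ^ X = 0 ^ 0 = 0
(((((Z <-> W) <-> ((Y ^ X) -> ~(V <-> Z))) -> ((X <-> W) ^ V)) ^ (W <-> V)) ^ X) ^ W = 0 ^ 0 = 0
(V <-> (X ^ Z)) -> ((((((Z <-> W) <-> ((Y ^ X) -> ~(V <-> Z))) -> ((X <-> W) ^ V)) ^ (W <-> V)) ^ X) ^ W) = 1 -> 0 = 0

0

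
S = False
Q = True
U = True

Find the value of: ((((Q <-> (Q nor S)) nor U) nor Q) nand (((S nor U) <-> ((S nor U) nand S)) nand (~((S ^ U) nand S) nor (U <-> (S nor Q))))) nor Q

False

Q nor S = True nor False = False
Q <-> (Q nor S) = True <-> False = False
(Q <-> (Q nor S)) nor U = False nor True = False
((Q <-> (Q nor S)) nor U) nor Q = False nor True = False
S nor U = False nor True = False
S nor U = False nor True = False
(S nor U) nand S = False nand False = True
(S nor U) <-> ((S nor U) nand S) = False <-> True = False
S ^ U = False ^ True = True
(S ^ U) nand S = True nand False = True
~((S ^ U) nand S) = ~True = False
S nor Q = False nor True = False
U <-> (S nor Q) = True <-> False = False
~((S ^ U) nand S) nor (U <-> (S nor Q)) = False nor False = True
((S nor U) <-> ((S nor U) nand S)) nand (~((S ^ U) nand S) nor (U <-> (S nor Q))) = False nand True = True
(((Q <-> (Q nor S)) nor U) nor Q) nand (((S nor U) <-> ((S nor U) nand S)) nand (~((S ^ U) nand S) nor (U <-> (S nor Q)))) = False nand True = True
((((Q <-> (Q nor S)) nor U) nor Q) nand (((S nor U) <-> ((S nor U) nand S)) nand (~((S ^ U) nand S) nor (U <-> (S nor Q))))) nor Q = True nor True = False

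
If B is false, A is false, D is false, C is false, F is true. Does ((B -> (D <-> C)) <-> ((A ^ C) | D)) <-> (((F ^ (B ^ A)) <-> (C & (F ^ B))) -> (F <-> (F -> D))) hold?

0

D <-> C = 0 <-> 0 = 1
B -> (D <-> C) = 0 -> 1 = 1
A ^ C = 0 ^ 0 = 0
(A ^ C) | D = 0 | 0 = 0
(B -> (D <-> C)) <-> ((A ^ C) | D) = 1 <-> 0 = 0
B ^ A = 0 ^ 0 = 0
F ^ (B ^ A) = 1 ^ 0 = 1
F ^ B = 1 ^ 0 = 1
C & (F ^ B) = 0 & 1 = 0
(F ^ (B ^ A)) <-> (C & (F ^ B)) = 1 <-> 0 = 0
F -> D = 1 -> 0 = 0
F <-> (F -> D) = 1 <-> 0 = 0
((F ^ (B ^ A)) <-> (C & (F ^ B))) -> (F <-> (F -> D)) = 0 -> 0 = 1
((B -> (D <-> C)) <-> ((A ^ C) | D)) <-> (((F ^ (B ^ A)) <-> (C & (F ^ B))) -> (F <-> (F -> D))) = 0 <-> 1 = 0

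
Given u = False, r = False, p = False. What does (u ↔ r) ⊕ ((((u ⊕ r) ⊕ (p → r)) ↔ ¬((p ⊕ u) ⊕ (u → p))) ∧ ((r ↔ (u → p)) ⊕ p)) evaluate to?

u ↔ r = False ↔ False = True
u ⊕ r = False ⊕ False = False
p → r = False → False = True
(u ⊕ r) ⊕ (p → r) = False ⊕ True = True
p ⊕ u = False ⊕ False = False
u → p = False → False = True
(p ⊕ u) ⊕ (u → p) = False ⊕ True = True
¬((p ⊕ u) ⊕ (u → p)) = ¬True = False
((u ⊕ r) ⊕ (p → r)) ↔ ¬((p ⊕ u) ⊕ (u → p)) = True ↔ False = False
u → p = False → False = True
r ↔ (u → p) = False ↔ True = False
(r ↔ (u → p)) ⊕ p = False ⊕ False = False
(((u ⊕ r) ⊕ (p → r)) ↔ ¬((p ⊕ u) ⊕ (u → p))) ∧ ((r ↔ (u → p)) ⊕ p) = False ∧ False = False
(u ↔ r) ⊕ ((((u ⊕ r) ⊕ (p → r)) ↔ ¬((p ⊕ u) ⊕ (u → p))) ∧ ((r ↔ (u → p)) ⊕ p)) = True ⊕ False = True

True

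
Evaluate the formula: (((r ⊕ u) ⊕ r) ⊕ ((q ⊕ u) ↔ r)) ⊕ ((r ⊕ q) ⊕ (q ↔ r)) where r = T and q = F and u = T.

T

r ⊕ u = T ⊕ T = F
(r ⊕ u) ⊕ r = F ⊕ T = T
q ⊕ u = F ⊕ T = T
(q ⊕ u) ↔ r = T ↔ T = T
((r ⊕ u) ⊕ r) ⊕ ((q ⊕ u) ↔ r) = T ⊕ T = F
r ⊕ q = T ⊕ F = T
q ↔ r = F ↔ T = F
(r ⊕ q) ⊕ (q ↔ r) = T ⊕ F = T
(((r ⊕ u) ⊕ r) ⊕ ((q ⊕ u) ↔ r)) ⊕ ((r ⊕ q) ⊕ (q ↔ r)) = F ⊕ T = T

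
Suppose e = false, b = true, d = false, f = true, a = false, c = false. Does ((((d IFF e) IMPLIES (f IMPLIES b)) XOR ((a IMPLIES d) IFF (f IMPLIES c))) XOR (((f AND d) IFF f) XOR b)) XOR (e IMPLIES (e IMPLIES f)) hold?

d IFF e = false IFF false = true
f IMPLIES b = true IMPLIES true = true
(d IFF e) IMPLIES (f IMPLIES b) = true IMPLIES true = true
a IMPLIES d = false IMPLIES false = true
f IMPLIES c = true IMPLIES false = false
(a IMPLIES d) IFF (f IMPLIES c) = true IFF false = false
((d IFF e) IMPLIES (f IMPLIES b)) XOR ((a IMPLIES d) IFF (f IMPLIES c)) = true XOR false = true
f AND d = true AND false = false
(f AND d) IFF f = false IFF true = false
((f AND d) IFF f) XOR b = false XOR true = true
(((d IFF e) IMPLIES (f IMPLIES b)) XOR ((a IMPLIES d) IFF (f IMPLIES c))) XOR (((f AND d) IFF f) XOR b) = true XOR true = false
e IMPLIES f = false IMPLIES true = true
e IMPLIES (e IMPLIES f) = false IMPLIES true = true
((((d IFF e) IMPLIES (f IMPLIES b)) XOR ((a IMPLIES d) IFF (f IMPLIES c))) XOR (((f AND d) IFF f) XOR b)) XOR (e IMPLIES (e IMPLIES f)) = false XOR true = true

true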